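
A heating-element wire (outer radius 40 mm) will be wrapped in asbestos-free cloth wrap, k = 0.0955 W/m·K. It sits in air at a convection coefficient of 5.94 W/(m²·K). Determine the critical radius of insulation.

r_cr ≈ 16.1 mm

For a cylinder r_cr = k/h = 0.0955/5.94
r_cr = 16.1 mm; since the bare radius (40 mm) is above r_cr, any added insulation will reduce heat loss.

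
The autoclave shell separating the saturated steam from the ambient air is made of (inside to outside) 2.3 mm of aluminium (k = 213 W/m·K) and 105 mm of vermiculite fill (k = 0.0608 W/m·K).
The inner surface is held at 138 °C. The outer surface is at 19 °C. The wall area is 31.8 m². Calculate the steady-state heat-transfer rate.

Q ≈ 2190 W

Series thermal resistances:
R_aluminium = L/(kA) = 0.0023/(213×31.8) = 3.396×10^-7 K/W
R_vermiculite fill = L/(kA) = 0.105/(0.0608×31.8) = 0.05431 K/W
R_total = 0.05431 K/W
Q = ΔT / R_total = 119 / 0.05431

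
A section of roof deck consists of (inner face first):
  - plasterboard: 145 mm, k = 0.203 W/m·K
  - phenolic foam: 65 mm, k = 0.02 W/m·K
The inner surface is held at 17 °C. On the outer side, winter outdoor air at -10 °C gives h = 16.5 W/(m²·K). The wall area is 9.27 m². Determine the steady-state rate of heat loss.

Q ≈ 62.2 W

Model the wall as resistances in series:
R_plasterboard = L/(kA) = 0.145/(0.203×9.27) = 0.07705 K/W
R_phenolic foam = L/(kA) = 0.065/(0.02×9.27) = 0.3506 K/W
R_outer film = 1/(h_o·A) = 1/(16.5×9.27) = 0.006538 K/W
R_total = 0.4342 K/W
Q = ΔT / R_total = 27 / 0.4342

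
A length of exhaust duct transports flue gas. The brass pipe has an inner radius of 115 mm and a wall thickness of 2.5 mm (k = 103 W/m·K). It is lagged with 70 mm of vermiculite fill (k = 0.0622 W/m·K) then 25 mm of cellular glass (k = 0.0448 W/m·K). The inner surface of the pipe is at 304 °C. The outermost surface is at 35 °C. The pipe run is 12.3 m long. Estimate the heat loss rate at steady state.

Cylindrical conduction, so R = ln(r₂/r₁)/(2πkL) per layer, in series:
R_brass pipe wall = ln(117.5/115)/(2π×103×12.3) = 2.702×10^-6 K/W
R_vermiculite fill = ln(187.5/117.5)/(2π×0.0622×12.3) = 0.09722 K/W
R_cellular glass = ln(212.5/187.5)/(2π×0.0448×12.3) = 0.03615 K/W
R_total = 0.1334 K/W
Q = ΔT/R_total = 269/0.1334

Q ≈ 2020 W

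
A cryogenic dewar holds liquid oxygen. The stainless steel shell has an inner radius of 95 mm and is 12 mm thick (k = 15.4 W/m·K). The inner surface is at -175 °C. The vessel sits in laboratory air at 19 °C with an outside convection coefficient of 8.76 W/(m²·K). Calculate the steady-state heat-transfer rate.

Spherical conduction: R = (1/r_in − 1/r_out)/(4πk) per layer; series-sum.
R_stainless steel shell = (1/0.095 − 1/0.107)/(4π×15.4) = 0.0061 K/W
R_outer film = 1/(h·4πr_o²) = 1/(8.76×4π×0.107²) = 0.7934 K/W
R_total = 0.7995 K/W
Q = ΔT/R_total = 194/0.7995

Q ≈ 243 W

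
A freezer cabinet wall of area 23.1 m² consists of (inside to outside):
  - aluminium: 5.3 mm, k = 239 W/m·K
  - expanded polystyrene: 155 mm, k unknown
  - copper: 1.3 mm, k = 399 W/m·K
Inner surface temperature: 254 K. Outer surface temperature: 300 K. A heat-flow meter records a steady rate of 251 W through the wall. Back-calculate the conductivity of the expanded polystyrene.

Thermal resistances in series:
R_aluminium = L/(kA) = 0.0053/(239×23.1) = 9.6×10^-7 K/W
R_copper = L/(kA) = 0.0013/(399×23.1) = 1.41×10^-7 K/W
Sum of known resistances R_other = 1.101×10^-6 K/W
Total R = ΔT/Q = 46/251 = 0.1833 K/W
R_expanded polystyrene = R_total − R_other = 0.1833 K/W
k = L/(R·A) = 0.155/(0.1833×23.1)

k ≈ 0.0366 W/(m·K)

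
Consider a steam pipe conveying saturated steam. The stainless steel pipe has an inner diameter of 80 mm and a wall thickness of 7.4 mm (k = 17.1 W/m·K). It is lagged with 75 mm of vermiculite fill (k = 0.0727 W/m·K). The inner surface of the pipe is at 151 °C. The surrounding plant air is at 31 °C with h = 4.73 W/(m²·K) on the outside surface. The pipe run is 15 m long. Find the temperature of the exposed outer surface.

T ≈ 45 °C

Radial resistances (cylindrical: R_cond = ln(r_o/r_i)/(2πkL), R_conv = 1/(h·2πrL)):
R_stainless steel pipe wall = ln(47.4/40)/(2π×17.1×15) = 1.053×10^-4 K/W
R_vermiculite fill = ln(122.4/47.4)/(2π×0.0727×15) = 0.1385 K/W
R_outer film = 1/(h_o·2πr_oL) = 1/(4.73×2π×0.1224×15) = 0.01833 K/W
R_total = 0.1569 K/W
Q = ΔT/R_total = 120/0.1569
Q = 765 W
T_interface = T_inner − Q·ΣR(inner→interface) = 151 − 765×0.1386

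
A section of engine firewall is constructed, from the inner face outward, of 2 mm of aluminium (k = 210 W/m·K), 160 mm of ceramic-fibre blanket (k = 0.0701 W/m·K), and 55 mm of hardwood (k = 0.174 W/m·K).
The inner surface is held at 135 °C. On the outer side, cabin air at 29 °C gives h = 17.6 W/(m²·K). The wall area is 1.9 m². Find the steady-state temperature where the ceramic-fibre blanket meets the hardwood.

T ≈ 43.9 °C

Treating each layer as a thermal resistance in series:
R_aluminium = L/(kA) = 0.002/(210×1.9) = 5.013×10^-6 K/W
R_ceramic-fibre blanket = L/(kA) = 0.16/(0.0701×1.9) = 1.201 K/W
R_hardwood = L/(kA) = 0.055/(0.174×1.9) = 0.1664 K/W
R_outer film = 1/(h_o·A) = 1/(17.6×1.9) = 0.0299 K/W
R_total = 1.398 K/W;  Q = ΔT/R_total = 106/1.398 = 75.85 W
T_interface = T_inner − Q·ΣR(inner→interface) = 135 − 75.8×1.201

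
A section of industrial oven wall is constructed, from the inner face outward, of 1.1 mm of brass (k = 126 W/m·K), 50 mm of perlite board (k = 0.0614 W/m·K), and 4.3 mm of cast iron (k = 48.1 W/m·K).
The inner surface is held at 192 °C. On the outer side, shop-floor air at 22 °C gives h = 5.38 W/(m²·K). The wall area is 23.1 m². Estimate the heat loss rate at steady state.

Q ≈ 3930 W

Using the resistance-network approach (series):
R_brass = L/(kA) = 0.0011/(126×23.1) = 3.779×10^-7 K/W
R_perlite board = L/(kA) = 0.05/(0.0614×23.1) = 0.03525 K/W
R_cast iron = L/(kA) = 0.0043/(48.1×23.1) = 3.87×10^-6 K/W
R_outer film = 1/(h_o·A) = 1/(5.38×23.1) = 0.008046 K/W
R_total = 0.0433 K/W
Q = ΔT / R_total = 170 / 0.0433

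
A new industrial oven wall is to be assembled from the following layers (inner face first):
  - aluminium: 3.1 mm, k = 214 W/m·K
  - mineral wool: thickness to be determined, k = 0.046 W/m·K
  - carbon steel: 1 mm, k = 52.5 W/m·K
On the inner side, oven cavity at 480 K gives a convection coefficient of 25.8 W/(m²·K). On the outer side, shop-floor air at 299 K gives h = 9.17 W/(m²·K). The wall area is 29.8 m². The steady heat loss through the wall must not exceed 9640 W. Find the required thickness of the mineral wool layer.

Model the wall as resistances in series:
R_inner film = 1/(h_i·A) = 1/(25.8×29.8) = 0.001301 K/W
R_aluminium = L/(kA) = 0.0031/(214×29.8) = 4.861×10^-7 K/W
R_carbon steel = L/(kA) = 0.001/(52.5×29.8) = 6.392×10^-7 K/W
R_outer film = 1/(h_o·A) = 1/(9.17×29.8) = 0.003659 K/W
Sum of the known resistances R_other = 0.004961 K/W
Required total resistance R_tot = ΔT/Q_allow = 181/9640 = 0.01878 K/W
R_mineral wool = R_tot − R_other = 0.01381 K/W
L = R·k·A = 0.01381×0.046×29.8

L ≈ 18.9 mm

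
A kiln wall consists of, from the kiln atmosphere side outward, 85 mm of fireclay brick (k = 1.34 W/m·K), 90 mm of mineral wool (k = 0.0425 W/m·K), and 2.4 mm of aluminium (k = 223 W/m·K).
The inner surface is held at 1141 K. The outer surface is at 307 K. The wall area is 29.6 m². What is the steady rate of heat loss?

Q ≈ 11300 W

Series thermal resistances:
R_fireclay brick = L/(kA) = 0.085/(1.34×29.6) = 0.002143 K/W
R_mineral wool = L/(kA) = 0.09/(0.0425×29.6) = 0.07154 K/W
R_aluminium = L/(kA) = 0.0024/(223×29.6) = 3.636×10^-7 K/W
R_total = 0.07369 K/W
Q = ΔT / R_total = 834 / 0.07369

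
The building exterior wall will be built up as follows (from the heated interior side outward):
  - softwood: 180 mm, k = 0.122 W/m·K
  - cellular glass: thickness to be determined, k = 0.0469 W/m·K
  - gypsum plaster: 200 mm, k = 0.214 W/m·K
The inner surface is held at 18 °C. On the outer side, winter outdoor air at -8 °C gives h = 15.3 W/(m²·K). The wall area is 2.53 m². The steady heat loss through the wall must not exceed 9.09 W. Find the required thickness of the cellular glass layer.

L ≈ 223 mm

Model the wall as resistances in series:
R_softwood = L/(kA) = 0.18/(0.122×2.53) = 0.5832 K/W
R_gypsum plaster = L/(kA) = 0.2/(0.214×2.53) = 0.3694 K/W
R_outer film = 1/(h_o·A) = 1/(15.3×2.53) = 0.02583 K/W
Sum of the known resistances R_other = 0.9784 K/W
Required total resistance R_tot = ΔT/Q_allow = 26/9.09 = 2.86 K/W
R_cellular glass = R_tot − R_other = 1.882 K/W
L = R·k·A = 1.882×0.0469×2.53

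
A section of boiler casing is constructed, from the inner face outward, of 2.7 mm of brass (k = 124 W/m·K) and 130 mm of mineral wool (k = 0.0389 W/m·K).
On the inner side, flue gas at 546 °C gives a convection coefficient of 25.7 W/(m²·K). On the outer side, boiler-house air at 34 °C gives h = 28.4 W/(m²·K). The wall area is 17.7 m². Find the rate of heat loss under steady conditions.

Q ≈ 2650 W

Treating each layer as a thermal resistance in series:
R_inner film = 1/(h_i·A) = 1/(25.7×17.7) = 0.002198 K/W
R_brass = L/(kA) = 0.0027/(124×17.7) = 1.23×10^-6 K/W
R_mineral wool = L/(kA) = 0.13/(0.0389×17.7) = 0.1888 K/W
R_outer film = 1/(h_o·A) = 1/(28.4×17.7) = 0.001989 K/W
R_total = 0.193 K/W
Q = ΔT / R_total = 512 / 0.193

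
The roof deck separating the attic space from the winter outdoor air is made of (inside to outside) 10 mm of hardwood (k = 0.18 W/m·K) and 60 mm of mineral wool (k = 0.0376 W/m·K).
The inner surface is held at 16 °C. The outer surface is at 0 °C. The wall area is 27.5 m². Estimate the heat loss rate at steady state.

Model the wall as resistances in series:
R_hardwood = L/(kA) = 0.01/(0.18×27.5) = 0.00202 K/W
R_mineral wool = L/(kA) = 0.06/(0.0376×27.5) = 0.05803 K/W
R_total = 0.06005 K/W
Q = ΔT / R_total = 16 / 0.06005

Q ≈ 266 W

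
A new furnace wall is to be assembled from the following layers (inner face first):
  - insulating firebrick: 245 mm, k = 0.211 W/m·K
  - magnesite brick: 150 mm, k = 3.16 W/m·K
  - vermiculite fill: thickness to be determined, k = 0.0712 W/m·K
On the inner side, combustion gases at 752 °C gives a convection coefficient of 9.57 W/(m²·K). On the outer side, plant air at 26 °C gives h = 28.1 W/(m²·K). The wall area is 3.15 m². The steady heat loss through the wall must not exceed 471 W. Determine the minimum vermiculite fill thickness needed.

L ≈ 250 mm

Thermal resistances in series:
R_inner film = 1/(h_i·A) = 1/(9.57×3.15) = 0.03317 K/W
R_insulating firebrick = L/(kA) = 0.245/(0.211×3.15) = 0.3686 K/W
R_magnesite brick = L/(kA) = 0.15/(3.16×3.15) = 0.01507 K/W
R_outer film = 1/(h_o·A) = 1/(28.1×3.15) = 0.0113 K/W
Sum of the known resistances R_other = 0.4282 K/W
Required total resistance R_tot = ΔT/Q_allow = 726/471 = 1.541 K/W
R_vermiculite fill = R_tot − R_other = 1.113 K/W
L = R·k·A = 1.113×0.0712×3.15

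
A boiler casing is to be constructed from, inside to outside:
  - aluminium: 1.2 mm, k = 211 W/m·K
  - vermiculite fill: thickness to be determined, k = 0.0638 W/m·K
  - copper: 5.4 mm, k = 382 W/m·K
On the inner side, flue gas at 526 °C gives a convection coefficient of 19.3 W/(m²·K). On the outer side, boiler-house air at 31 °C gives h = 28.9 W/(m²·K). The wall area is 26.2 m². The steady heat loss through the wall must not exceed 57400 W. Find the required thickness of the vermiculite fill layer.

Model the wall as resistances in series:
R_inner film = 1/(h_i·A) = 1/(19.3×26.2) = 0.001978 K/W
R_aluminium = L/(kA) = 0.0012/(211×26.2) = 2.171×10^-7 K/W
R_copper = L/(kA) = 0.0054/(382×26.2) = 5.395×10^-7 K/W
R_outer film = 1/(h_o·A) = 1/(28.9×26.2) = 0.001321 K/W
Sum of the known resistances R_other = 0.003299 K/W
Required total resistance R_tot = ΔT/Q_allow = 495/57400 = 0.008624 K/W
R_vermiculite fill = R_tot − R_other = 0.005325 K/W
L = R·k·A = 0.005325×0.0638×26.2

L ≈ 8.9 mm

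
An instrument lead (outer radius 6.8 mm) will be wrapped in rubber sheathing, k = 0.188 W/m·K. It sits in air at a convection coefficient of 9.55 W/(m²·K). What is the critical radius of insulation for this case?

For a cylinder r_cr = k/h = 0.188/9.55
r_cr = 19.7 mm; since the bare radius (6.8 mm) is below r_cr, adding a thin layer of insulation will *increase* heat loss.

r_cr ≈ 19.7 mm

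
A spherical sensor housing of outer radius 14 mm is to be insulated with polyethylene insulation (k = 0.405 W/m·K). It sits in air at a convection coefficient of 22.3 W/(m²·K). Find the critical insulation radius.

r_cr ≈ 36.3 mm

For a sphere r_cr = 2k/h = 2×0.405/22.3
r_cr = 36.3 mm; since the bare radius (14 mm) is below r_cr, adding a thin layer of insulation will *increase* heat loss.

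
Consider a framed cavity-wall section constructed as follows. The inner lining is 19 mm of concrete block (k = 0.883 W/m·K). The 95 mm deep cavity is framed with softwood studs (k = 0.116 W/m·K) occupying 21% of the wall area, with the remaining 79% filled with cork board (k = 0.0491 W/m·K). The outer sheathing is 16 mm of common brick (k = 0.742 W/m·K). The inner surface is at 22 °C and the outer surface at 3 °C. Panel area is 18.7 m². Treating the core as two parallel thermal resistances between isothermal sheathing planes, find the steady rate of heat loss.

Sheathing layers in series; stud and cavity paths in parallel between them.
R_inner = 0.019/(0.883×18.7) = 0.001151 K/W
R_stud  = 0.095/(0.116×0.21×18.7) = 0.2085 K/W
R_cav   = 0.095/(0.0491×0.79×18.7) = 0.131 K/W
1/R_core = 1/R_stud + 1/R_cav → R_core = 0.08045 K/W
R_outer = 0.016/(0.742×18.7) = 0.001153 K/W
R_total = 0.08275 K/W
Q = ΔT/R_total = 19/0.08275

Q ≈ 230 W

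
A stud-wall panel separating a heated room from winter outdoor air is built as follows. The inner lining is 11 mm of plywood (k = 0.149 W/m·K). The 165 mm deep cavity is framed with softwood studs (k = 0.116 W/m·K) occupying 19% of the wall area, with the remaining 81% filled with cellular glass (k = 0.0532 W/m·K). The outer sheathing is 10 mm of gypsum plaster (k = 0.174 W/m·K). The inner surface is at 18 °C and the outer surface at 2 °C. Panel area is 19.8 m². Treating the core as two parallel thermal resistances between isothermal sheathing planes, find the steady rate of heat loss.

Q ≈ 119 W

Sheathing layers in series; stud and cavity paths in parallel between them.
R_inner = 0.011/(0.149×19.8) = 0.003729 K/W
R_stud  = 0.165/(0.116×0.19×19.8) = 0.3781 K/W
R_cav   = 0.165/(0.0532×0.81×19.8) = 0.1934 K/W
1/R_core = 1/R_stud + 1/R_cav → R_core = 0.1279 K/W
R_outer = 0.01/(0.174×19.8) = 0.002903 K/W
R_total = 0.1346 K/W
Q = ΔT/R_total = 16/0.1346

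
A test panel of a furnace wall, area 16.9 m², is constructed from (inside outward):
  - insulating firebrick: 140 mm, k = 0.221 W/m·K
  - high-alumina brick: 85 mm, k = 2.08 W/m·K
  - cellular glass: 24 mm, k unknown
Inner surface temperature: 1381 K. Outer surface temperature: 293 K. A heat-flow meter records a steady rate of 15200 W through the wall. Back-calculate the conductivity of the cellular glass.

k ≈ 0.0448 W/(m·K)

Using the resistance-network approach (series):
R_insulating firebrick = L/(kA) = 0.14/(0.221×16.9) = 0.03748 K/W
R_high-alumina brick = L/(kA) = 0.085/(2.08×16.9) = 0.002418 K/W
Sum of known resistances R_other = 0.0399 K/W
Total R = ΔT/Q = 1088/15200 = 0.07158 K/W
R_cellular glass = R_total − R_other = 0.03168 K/W
k = L/(R·A) = 0.024/(0.03168×16.9)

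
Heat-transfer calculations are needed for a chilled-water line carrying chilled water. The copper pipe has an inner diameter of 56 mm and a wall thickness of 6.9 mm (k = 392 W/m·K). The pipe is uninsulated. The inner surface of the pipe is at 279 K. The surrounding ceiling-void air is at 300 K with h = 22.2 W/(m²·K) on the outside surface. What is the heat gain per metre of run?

q′ ≈ 102 W/m

For a radial system each layer contributes R = ln(r_out/r_in)/(2πkL); films add R = 1/(hA).
R_copper pipe wall = ln(34.9/28)/(2π×392×1) = 8.944×10^-5 K/W
R_outer film = 1/(h_o·2πr_oL) = 1/(22.2×2π×0.0349×1) = 0.2054 K/W
R_total = 0.2055 K/W
Q = ΔT/R_total = 21/0.2055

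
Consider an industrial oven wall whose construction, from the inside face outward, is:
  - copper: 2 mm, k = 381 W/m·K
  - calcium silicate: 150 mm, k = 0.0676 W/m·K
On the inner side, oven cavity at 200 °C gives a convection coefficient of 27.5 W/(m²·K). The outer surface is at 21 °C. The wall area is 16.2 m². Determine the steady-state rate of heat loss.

Treating each layer as a thermal resistance in series:
R_inner film = 1/(h_i·A) = 1/(27.5×16.2) = 0.002245 K/W
R_copper = L/(kA) = 0.002/(381×16.2) = 3.24×10^-7 K/W
R_calcium silicate = L/(kA) = 0.15/(0.0676×16.2) = 0.137 K/W
R_total = 0.1392 K/W
Q = ΔT / R_total = 179 / 0.1392

Q ≈ 1290 W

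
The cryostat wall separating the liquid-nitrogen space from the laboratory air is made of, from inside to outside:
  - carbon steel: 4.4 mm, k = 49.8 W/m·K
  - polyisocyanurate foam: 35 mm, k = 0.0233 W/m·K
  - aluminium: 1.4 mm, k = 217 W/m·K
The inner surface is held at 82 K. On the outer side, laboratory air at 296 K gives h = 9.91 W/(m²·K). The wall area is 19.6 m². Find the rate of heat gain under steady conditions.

Q ≈ 2620 W

Treating each layer as a thermal resistance in series:
R_carbon steel = L/(kA) = 0.0044/(49.8×19.6) = 4.508×10^-6 K/W
R_polyisocyanurate foam = L/(kA) = 0.035/(0.0233×19.6) = 0.07664 K/W
R_aluminium = L/(kA) = 0.0014/(217×19.6) = 3.292×10^-7 K/W
R_outer film = 1/(h_o·A) = 1/(9.91×19.6) = 0.005148 K/W
R_total = 0.08179 K/W
Q = ΔT / R_total = 214 / 0.08179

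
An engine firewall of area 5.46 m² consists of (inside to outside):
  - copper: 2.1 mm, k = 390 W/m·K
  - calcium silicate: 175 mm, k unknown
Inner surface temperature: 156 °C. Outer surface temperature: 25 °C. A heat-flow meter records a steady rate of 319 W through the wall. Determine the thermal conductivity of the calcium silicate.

Series thermal resistances:
R_copper = L/(kA) = 0.0021/(390×5.46) = 9.862×10^-7 K/W
Sum of known resistances R_other = 9.862×10^-7 K/W
Total R = ΔT/Q = 131/319 = 0.4107 K/W
R_calcium silicate = R_total − R_other = 0.4107 K/W
k = L/(R·A) = 0.175/(0.4107×5.46)

k ≈ 0.078 W/(m·K)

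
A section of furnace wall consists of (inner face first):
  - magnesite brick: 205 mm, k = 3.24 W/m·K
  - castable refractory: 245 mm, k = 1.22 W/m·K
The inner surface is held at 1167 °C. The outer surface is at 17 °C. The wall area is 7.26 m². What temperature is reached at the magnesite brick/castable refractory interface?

T ≈ 891 °C

Thermal resistances in series:
R_magnesite brick = L/(kA) = 0.205/(3.24×7.26) = 0.008715 K/W
R_castable refractory = L/(kA) = 0.245/(1.22×7.26) = 0.02766 K/W
R_total = 0.03638 K/W;  Q = ΔT/R_total = 1150/0.03638 = 31610 W
T_interface = T_inner − Q·ΣR(inner→interface) = 1167 − 31600×0.008715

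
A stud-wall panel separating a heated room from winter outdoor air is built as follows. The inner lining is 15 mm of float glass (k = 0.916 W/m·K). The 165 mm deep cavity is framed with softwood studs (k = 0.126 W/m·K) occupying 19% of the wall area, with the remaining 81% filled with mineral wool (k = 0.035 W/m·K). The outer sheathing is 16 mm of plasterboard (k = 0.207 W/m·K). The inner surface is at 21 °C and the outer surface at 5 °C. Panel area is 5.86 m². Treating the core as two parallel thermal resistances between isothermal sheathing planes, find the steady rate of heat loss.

Q ≈ 28.9 W

Sheathing layers in series; stud and cavity paths in parallel between them.
R_inner = 0.015/(0.916×5.86) = 0.002794 K/W
R_stud  = 0.165/(0.126×0.19×5.86) = 1.176 K/W
R_cav   = 0.165/(0.035×0.81×5.86) = 0.9932 K/W
1/R_core = 1/R_stud + 1/R_cav → R_core = 0.5385 K/W
R_outer = 0.016/(0.207×5.86) = 0.01319 K/W
R_total = 0.5545 K/W
Q = ΔT/R_total = 16/0.5545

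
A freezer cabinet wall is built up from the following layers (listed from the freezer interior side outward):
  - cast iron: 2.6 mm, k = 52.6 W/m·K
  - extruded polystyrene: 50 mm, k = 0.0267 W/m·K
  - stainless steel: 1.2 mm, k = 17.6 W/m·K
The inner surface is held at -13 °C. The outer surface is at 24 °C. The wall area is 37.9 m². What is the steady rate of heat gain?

Q ≈ 749 W

Treating each layer as a thermal resistance in series:
R_cast iron = L/(kA) = 0.0026/(52.6×37.9) = 1.304×10^-6 K/W
R_extruded polystyrene = L/(kA) = 0.05/(0.0267×37.9) = 0.04941 K/W
R_stainless steel = L/(kA) = 0.0012/(17.6×37.9) = 1.799×10^-6 K/W
R_total = 0.04941 K/W
Q = ΔT / R_total = 37 / 0.04941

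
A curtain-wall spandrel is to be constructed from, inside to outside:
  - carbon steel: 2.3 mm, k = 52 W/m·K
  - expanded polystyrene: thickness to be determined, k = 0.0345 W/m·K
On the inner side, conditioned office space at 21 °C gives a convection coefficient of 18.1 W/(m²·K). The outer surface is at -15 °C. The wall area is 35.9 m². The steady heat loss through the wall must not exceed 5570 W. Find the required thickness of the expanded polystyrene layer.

L ≈ 6.1 mm

Series thermal resistances:
R_inner film = 1/(h_i·A) = 1/(18.1×35.9) = 0.001539 K/W
R_carbon steel = L/(kA) = 0.0023/(52×35.9) = 1.232×10^-6 K/W
Sum of the known resistances R_other = 0.00154 K/W
Required total resistance R_tot = ΔT/Q_allow = 36/5570 = 0.006463 K/W
R_expanded polystyrene = R_tot − R_other = 0.004923 K/W
L = R·k·A = 0.004923×0.0345×35.9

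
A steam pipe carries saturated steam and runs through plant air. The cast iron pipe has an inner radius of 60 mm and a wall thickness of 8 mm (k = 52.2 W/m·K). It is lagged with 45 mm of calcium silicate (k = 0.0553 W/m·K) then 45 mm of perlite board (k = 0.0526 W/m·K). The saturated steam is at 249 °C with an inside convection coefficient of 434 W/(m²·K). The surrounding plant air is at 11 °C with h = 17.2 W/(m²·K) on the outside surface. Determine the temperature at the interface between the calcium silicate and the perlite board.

T ≈ 111 °C

Treating each annulus and film as a series resistance:
R_inner film = 1/(h_i·2πr₁L) = 1/(434×2π×0.06×1) = 0.006112 K/W
R_cast iron pipe wall = ln(68/60)/(2π×52.2×1) = 3.816×10^-4 K/W
R_calcium silicate = ln(113/68)/(2π×0.0553×1) = 1.462 K/W
R_perlite board = ln(158/113)/(2π×0.0526×1) = 1.014 K/W
R_outer film = 1/(h_o·2πr_oL) = 1/(17.2×2π×0.158×1) = 0.05856 K/W
R_total = 2.541 K/W
Q = ΔT/R_total = 238/2.541
Q = 93.7 W/m
T_interface = T_inner − Q·ΣR(inner→interface) = 249 − 93.7×1.468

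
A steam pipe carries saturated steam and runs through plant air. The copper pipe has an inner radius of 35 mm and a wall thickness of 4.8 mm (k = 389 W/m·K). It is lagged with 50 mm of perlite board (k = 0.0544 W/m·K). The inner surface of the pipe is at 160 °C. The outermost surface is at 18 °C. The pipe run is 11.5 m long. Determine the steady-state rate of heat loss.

For a radial system each layer contributes R = ln(r_out/r_in)/(2πkL); films add R = 1/(hA).
R_copper pipe wall = ln(39.8/35)/(2π×389×11.5) = 4.572×10^-6 K/W
R_perlite board = ln(89.8/39.8)/(2π×0.0544×11.5) = 0.207 K/W
R_total = 0.207 K/W
Q = ΔT/R_total = 142/0.207

Q ≈ 686 W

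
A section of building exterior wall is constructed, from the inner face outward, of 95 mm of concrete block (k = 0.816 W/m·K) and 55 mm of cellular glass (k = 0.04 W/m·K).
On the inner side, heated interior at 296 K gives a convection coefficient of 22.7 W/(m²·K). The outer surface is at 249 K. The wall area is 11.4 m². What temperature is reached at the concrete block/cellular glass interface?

Treating each layer as a thermal resistance in series:
R_inner film = 1/(h_i·A) = 1/(22.7×11.4) = 0.003864 K/W
R_concrete block = L/(kA) = 0.095/(0.816×11.4) = 0.01021 K/W
R_cellular glass = L/(kA) = 0.055/(0.04×11.4) = 0.1206 K/W
R_total = 0.1347 K/W;  Q = ΔT/R_total = 47/0.1347 = 348.9 W
T_interface = T_inner − Q·ΣR(inner→interface) = 296 − 349×0.01408

T ≈ 291 K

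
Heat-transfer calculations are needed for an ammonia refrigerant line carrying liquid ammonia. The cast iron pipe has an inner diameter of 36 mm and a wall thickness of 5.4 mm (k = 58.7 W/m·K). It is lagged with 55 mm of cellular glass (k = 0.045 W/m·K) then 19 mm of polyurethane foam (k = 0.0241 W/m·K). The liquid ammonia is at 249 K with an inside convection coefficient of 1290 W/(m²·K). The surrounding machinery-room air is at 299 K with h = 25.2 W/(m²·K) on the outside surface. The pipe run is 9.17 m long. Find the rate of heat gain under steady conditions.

Q ≈ 79.3 W

Treating each annulus and film as a series resistance:
R_inner film = 1/(h_i·2πr₁L) = 1/(1290×2π×0.018×9.17) = 7.475×10^-4 K/W
R_cast iron pipe wall = ln(23.4/18)/(2π×58.7×9.17) = 7.757×10^-5 K/W
R_cellular glass = ln(78.4/23.4)/(2π×0.045×9.17) = 0.4663 K/W
R_polyurethane foam = ln(97.4/78.4)/(2π×0.0241×9.17) = 0.1563 K/W
R_outer film = 1/(h_o·2πr_oL) = 1/(25.2×2π×0.0974×9.17) = 0.007071 K/W
R_total = 0.6305 K/W
Q = ΔT/R_total = 50/0.6305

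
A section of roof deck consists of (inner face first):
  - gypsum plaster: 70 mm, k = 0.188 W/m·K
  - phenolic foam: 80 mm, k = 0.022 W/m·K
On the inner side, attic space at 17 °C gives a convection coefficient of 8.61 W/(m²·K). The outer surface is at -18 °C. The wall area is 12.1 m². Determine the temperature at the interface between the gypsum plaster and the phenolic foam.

T ≈ 12.9 °C

Model the wall as resistances in series:
R_inner film = 1/(h_i·A) = 1/(8.61×12.1) = 0.009599 K/W
R_gypsum plaster = L/(kA) = 0.07/(0.188×12.1) = 0.03077 K/W
R_phenolic foam = L/(kA) = 0.08/(0.022×12.1) = 0.3005 K/W
R_total = 0.3409 K/W;  Q = ΔT/R_total = 35/0.3409 = 102.7 W
T_interface = T_inner − Q·ΣR(inner→interface) = 17 − 103×0.04037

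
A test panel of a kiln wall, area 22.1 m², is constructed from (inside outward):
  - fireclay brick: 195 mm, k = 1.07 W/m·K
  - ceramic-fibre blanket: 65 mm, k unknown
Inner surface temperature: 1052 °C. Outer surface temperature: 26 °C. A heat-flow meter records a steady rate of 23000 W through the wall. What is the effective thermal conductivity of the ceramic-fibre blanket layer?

k ≈ 0.0809 W/(m·K)

Using the resistance-network approach (series):
R_fireclay brick = L/(kA) = 0.195/(1.07×22.1) = 0.008246 K/W
Sum of known resistances R_other = 0.008246 K/W
Total R = ΔT/Q = 1026/23000 = 0.04461 K/W
R_ceramic-fibre blanket = R_total − R_other = 0.03636 K/W
k = L/(R·A) = 0.065/(0.03636×22.1)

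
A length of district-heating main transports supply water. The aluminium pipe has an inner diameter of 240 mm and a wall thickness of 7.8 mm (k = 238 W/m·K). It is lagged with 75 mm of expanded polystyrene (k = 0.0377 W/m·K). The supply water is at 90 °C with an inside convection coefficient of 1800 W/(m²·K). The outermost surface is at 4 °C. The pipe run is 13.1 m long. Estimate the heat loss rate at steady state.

Q ≈ 578 W

Per-layer cylindrical resistances, series-summed:
R_inner film = 1/(h_i·2πr₁L) = 1/(1800×2π×0.12×13.1) = 5.625×10^-5 K/W
R_aluminium pipe wall = ln(127.8/120)/(2π×238×13.1) = 3.215×10^-6 K/W
R_expanded polystyrene = ln(202.8/127.8)/(2π×0.0377×13.1) = 0.1488 K/W
R_total = 0.1489 K/W
Q = ΔT/R_total = 86/0.1489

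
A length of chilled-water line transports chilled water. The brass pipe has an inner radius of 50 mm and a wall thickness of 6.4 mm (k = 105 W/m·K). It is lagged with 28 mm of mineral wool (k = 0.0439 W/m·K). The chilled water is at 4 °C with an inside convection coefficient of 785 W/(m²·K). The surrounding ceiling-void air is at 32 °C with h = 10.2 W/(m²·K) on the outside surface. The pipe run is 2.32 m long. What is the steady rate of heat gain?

For a radial system each layer contributes R = ln(r_out/r_in)/(2πkL); films add R = 1/(hA).
R_inner film = 1/(h_i·2πr₁L) = 1/(785×2π×0.05×2.32) = 0.001748 K/W
R_brass pipe wall = ln(56.4/50)/(2π×105×2.32) = 7.869×10^-5 K/W
R_mineral wool = ln(84.4/56.4)/(2π×0.0439×2.32) = 0.6299 K/W
R_outer film = 1/(h_o·2πr_oL) = 1/(10.2×2π×0.0844×2.32) = 0.07969 K/W
R_total = 0.7114 K/W
Q = ΔT/R_total = 28/0.7114

Q ≈ 39.4 W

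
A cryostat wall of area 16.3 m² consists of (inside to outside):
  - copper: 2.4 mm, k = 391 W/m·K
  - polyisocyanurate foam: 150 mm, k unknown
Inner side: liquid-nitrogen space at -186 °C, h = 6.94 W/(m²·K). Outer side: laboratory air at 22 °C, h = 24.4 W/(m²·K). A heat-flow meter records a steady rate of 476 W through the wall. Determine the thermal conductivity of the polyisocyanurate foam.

k ≈ 0.0216 W/(m·K)

Treating each layer as a thermal resistance in series:
R_inner film = 1/(h_i·A) = 1/(6.94×16.3) = 0.00884 K/W
R_copper = L/(kA) = 0.0024/(391×16.3) = 3.766×10^-7 K/W
R_outer film = 1/(h_o·A) = 1/(24.4×16.3) = 0.002514 K/W
Sum of known resistances R_other = 0.01135 K/W
Total R = ΔT/Q = 208/476 = 0.437 K/W
R_polyisocyanurate foam = R_total − R_other = 0.4256 K/W
k = L/(R·A) = 0.15/(0.4256×16.3)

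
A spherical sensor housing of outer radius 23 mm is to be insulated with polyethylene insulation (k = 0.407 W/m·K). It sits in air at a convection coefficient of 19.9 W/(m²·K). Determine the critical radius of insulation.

For a sphere r_cr = 2k/h = 2×0.407/19.9
r_cr = 40.9 mm; since the bare radius (23 mm) is below r_cr, adding a thin layer of insulation will *increase* heat loss.

r_cr ≈ 40.9 mm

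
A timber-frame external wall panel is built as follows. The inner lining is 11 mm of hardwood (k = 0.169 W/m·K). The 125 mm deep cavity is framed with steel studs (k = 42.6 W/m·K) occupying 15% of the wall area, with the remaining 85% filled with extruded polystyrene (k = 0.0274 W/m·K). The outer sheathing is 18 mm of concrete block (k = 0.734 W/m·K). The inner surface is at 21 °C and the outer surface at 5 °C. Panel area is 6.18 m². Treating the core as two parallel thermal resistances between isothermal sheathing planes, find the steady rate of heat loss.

Sheathing layers in series; stud and cavity paths in parallel between them.
R_inner = 0.011/(0.169×6.18) = 0.01053 K/W
R_stud  = 0.125/(42.6×0.15×6.18) = 0.003165 K/W
R_cav   = 0.125/(0.0274×0.85×6.18) = 0.8685 K/W
1/R_core = 1/R_stud + 1/R_cav → R_core = 0.003154 K/W
R_outer = 0.018/(0.734×6.18) = 0.003968 K/W
R_total = 0.01765 K/W
Q = ΔT/R_total = 16/0.01765

Q ≈ 906 W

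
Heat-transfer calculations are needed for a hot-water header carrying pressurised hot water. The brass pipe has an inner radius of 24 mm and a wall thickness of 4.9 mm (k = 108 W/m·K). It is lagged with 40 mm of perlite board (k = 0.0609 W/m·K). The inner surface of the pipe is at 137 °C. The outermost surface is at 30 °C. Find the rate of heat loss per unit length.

Per-layer cylindrical resistances, series-summed:
R_brass pipe wall = ln(28.9/24)/(2π×108×1) = 2.738×10^-4 K/W
R_perlite board = ln(68.9/28.9)/(2π×0.0609×1) = 2.271 K/W
R_total = 2.271 K/W
Q = ΔT/R_total = 107/2.271

q′ ≈ 47.1 W/m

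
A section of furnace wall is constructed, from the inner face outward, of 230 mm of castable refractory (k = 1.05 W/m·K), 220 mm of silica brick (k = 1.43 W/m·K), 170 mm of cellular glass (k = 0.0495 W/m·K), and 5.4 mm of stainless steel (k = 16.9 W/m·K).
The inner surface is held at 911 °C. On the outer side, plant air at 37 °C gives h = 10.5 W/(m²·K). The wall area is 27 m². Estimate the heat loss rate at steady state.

Series thermal resistances:
R_castable refractory = L/(kA) = 0.23/(1.05×27) = 0.008113 K/W
R_silica brick = L/(kA) = 0.22/(1.43×27) = 0.005698 K/W
R_cellular glass = L/(kA) = 0.17/(0.0495×27) = 0.1272 K/W
R_stainless steel = L/(kA) = 0.0054/(16.9×27) = 1.183×10^-5 K/W
R_outer film = 1/(h_o·A) = 1/(10.5×27) = 0.003527 K/W
R_total = 0.1445 K/W
Q = ΔT / R_total = 874 / 0.1445

Q ≈ 6050 W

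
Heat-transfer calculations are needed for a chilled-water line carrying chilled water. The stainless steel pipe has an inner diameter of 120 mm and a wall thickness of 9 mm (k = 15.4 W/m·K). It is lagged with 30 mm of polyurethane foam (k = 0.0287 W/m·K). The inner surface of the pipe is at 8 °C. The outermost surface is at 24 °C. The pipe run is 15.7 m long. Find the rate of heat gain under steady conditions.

Q ≈ 125 W

Treating each annulus and film as a series resistance:
R_stainless steel pipe wall = ln(69/60)/(2π×15.4×15.7) = 9.2×10^-5 K/W
R_polyurethane foam = ln(99/69)/(2π×0.0287×15.7) = 0.1275 K/W
R_total = 0.1276 K/W
Q = ΔT/R_total = 16/0.1276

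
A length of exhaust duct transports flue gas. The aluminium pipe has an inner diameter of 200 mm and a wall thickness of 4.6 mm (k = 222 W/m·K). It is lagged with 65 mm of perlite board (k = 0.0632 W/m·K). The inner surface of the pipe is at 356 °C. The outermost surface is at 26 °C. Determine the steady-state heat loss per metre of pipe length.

q′ ≈ 271 W/m

Radial resistances (cylindrical: R_cond = ln(r_o/r_i)/(2πkL), R_conv = 1/(h·2πrL)):
R_aluminium pipe wall = ln(104.6/100)/(2π×222×1) = 3.224×10^-5 K/W
R_perlite board = ln(169.6/104.6)/(2π×0.0632×1) = 1.217 K/W
R_total = 1.217 K/W
Q = ΔT/R_total = 330/1.217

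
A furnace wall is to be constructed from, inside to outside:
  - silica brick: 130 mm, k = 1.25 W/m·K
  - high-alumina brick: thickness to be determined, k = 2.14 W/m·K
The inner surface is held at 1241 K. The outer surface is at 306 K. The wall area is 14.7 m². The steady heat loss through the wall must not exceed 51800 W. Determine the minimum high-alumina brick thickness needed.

Series thermal resistances:
R_silica brick = L/(kA) = 0.13/(1.25×14.7) = 0.007075 K/W
Sum of the known resistances R_other = 0.007075 K/W
Required total resistance R_tot = ΔT/Q_allow = 935/51800 = 0.01805 K/W
R_high-alumina brick = R_tot − R_other = 0.01098 K/W
L = R·k·A = 0.01098×2.14×14.7

L ≈ 345 mm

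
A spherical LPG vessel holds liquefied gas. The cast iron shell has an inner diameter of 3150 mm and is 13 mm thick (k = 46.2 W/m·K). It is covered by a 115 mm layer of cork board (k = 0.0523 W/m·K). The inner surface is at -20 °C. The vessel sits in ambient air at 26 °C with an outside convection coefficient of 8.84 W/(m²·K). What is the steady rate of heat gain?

Q ≈ 678 W

For a spherical shell R = (1/r₁ − 1/r₂)/(4πk); film R = 1/(h·4πr²). In series:
R_cast iron shell = (1/1.575 − 1/1.588)/(4π×46.2) = 8.953×10^-6 K/W
R_cork board = (1/1.588 − 1/1.703)/(4π×0.0523) = 0.0647 K/W
R_outer film = 1/(h·4πr_o²) = 1/(8.84×4π×1.703²) = 0.003104 K/W
R_total = 0.06782 K/W
Q = ΔT/R_total = 46/0.06782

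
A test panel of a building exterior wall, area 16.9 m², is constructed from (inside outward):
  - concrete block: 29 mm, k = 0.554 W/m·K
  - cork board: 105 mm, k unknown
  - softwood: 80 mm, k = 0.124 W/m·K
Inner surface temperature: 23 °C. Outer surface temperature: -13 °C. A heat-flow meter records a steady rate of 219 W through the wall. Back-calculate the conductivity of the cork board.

k ≈ 0.0505 W/(m·K)

Thermal resistances in series:
R_concrete block = L/(kA) = 0.029/(0.554×16.9) = 0.003097 K/W
R_softwood = L/(kA) = 0.08/(0.124×16.9) = 0.03818 K/W
Sum of known resistances R_other = 0.04127 K/W
Total R = ΔT/Q = 36/219 = 0.1644 K/W
R_cork board = R_total − R_other = 0.1231 K/W
k = L/(R·A) = 0.105/(0.1231×16.9)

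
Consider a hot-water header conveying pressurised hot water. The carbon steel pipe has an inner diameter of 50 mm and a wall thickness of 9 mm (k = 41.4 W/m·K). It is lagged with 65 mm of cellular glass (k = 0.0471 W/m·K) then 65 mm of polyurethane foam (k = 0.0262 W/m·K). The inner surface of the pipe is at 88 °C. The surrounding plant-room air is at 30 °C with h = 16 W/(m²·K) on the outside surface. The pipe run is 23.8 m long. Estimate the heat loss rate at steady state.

Q ≈ 205 W

Radial resistances (cylindrical: R_cond = ln(r_o/r_i)/(2πkL), R_conv = 1/(h·2πrL)):
R_carbon steel pipe wall = ln(34/25)/(2π×41.4×23.8) = 4.967×10^-5 K/W
R_cellular glass = ln(99/34)/(2π×0.0471×23.8) = 0.1517 K/W
R_polyurethane foam = ln(164/99)/(2π×0.0262×23.8) = 0.1288 K/W
R_outer film = 1/(h_o·2πr_oL) = 1/(16×2π×0.164×23.8) = 0.002548 K/W
R_total = 0.2832 K/W
Q = ΔT/R_total = 58/0.2832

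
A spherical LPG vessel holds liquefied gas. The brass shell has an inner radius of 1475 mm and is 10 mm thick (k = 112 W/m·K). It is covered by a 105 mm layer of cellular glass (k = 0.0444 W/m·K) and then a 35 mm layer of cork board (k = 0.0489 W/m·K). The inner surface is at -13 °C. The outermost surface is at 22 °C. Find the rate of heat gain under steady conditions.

For a spherical shell R = (1/r₁ − 1/r₂)/(4πk); film R = 1/(h·4πr²). In series:
R_brass shell = (1/1.475 − 1/1.485)/(4π×112) = 3.244×10^-6 K/W
R_cellular glass = (1/1.485 − 1/1.59)/(4π×0.0444) = 0.0797 K/W
R_cork board = (1/1.59 − 1/1.625)/(4π×0.0489) = 0.02204 K/W
R_total = 0.1018 K/W
Q = ΔT/R_total = 35/0.1018

Q ≈ 344 W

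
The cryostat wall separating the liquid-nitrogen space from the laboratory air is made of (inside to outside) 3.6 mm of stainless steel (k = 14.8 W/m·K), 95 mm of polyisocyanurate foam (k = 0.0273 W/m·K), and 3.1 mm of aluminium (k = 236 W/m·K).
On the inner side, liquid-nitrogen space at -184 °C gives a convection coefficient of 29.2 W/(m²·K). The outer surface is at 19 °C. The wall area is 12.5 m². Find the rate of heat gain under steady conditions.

Q ≈ 722 W

Thermal resistances in series:
R_inner film = 1/(h_i·A) = 1/(29.2×12.5) = 0.00274 K/W
R_stainless steel = L/(kA) = 0.0036/(14.8×12.5) = 1.946×10^-5 K/W
R_polyisocyanurate foam = L/(kA) = 0.095/(0.0273×12.5) = 0.2784 K/W
R_aluminium = L/(kA) = 0.0031/(236×12.5) = 1.051×10^-6 K/W
R_total = 0.2811 K/W
Q = ΔT / R_total = 203 / 0.2811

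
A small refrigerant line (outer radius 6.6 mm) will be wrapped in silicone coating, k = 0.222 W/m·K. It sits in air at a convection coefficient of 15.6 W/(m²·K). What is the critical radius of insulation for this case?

For a cylinder r_cr = k/h = 0.222/15.6
r_cr = 14.2 mm; since the bare radius (6.6 mm) is below r_cr, adding a thin layer of insulation will *increase* heat loss.

r_cr ≈ 14.2 mm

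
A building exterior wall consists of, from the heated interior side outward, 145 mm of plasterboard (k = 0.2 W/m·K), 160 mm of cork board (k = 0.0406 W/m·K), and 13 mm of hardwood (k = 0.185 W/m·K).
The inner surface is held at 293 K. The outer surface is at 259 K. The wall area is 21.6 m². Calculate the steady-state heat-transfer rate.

Q ≈ 155 W

Series thermal resistances:
R_plasterboard = L/(kA) = 0.145/(0.2×21.6) = 0.03356 K/W
R_cork board = L/(kA) = 0.16/(0.0406×21.6) = 0.1824 K/W
R_hardwood = L/(kA) = 0.013/(0.185×21.6) = 0.003253 K/W
R_total = 0.2193 K/W
Q = ΔT / R_total = 34 / 0.2193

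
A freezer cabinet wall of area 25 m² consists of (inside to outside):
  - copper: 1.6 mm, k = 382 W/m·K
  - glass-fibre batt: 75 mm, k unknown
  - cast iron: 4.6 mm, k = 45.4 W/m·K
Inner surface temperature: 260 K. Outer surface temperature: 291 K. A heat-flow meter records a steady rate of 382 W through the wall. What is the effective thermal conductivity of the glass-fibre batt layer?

Series thermal resistances:
R_copper = L/(kA) = 0.0016/(382×25) = 1.675×10^-7 K/W
R_cast iron = L/(kA) = 0.0046/(45.4×25) = 4.053×10^-6 K/W
Sum of known resistances R_other = 4.22×10^-6 K/W
Total R = ΔT/Q = 31/382 = 0.08115 K/W
R_glass-fibre batt = R_total − R_other = 0.08115 K/W
k = L/(R·A) = 0.075/(0.08115×25)

k ≈ 0.037 W/(m·K)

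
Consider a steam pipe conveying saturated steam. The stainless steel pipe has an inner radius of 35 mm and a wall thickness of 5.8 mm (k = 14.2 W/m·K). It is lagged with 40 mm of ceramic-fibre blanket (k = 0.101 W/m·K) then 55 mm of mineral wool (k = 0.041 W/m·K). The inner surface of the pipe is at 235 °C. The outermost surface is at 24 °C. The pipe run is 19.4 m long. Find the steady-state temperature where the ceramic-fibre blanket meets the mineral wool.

Per-layer cylindrical resistances, series-summed:
R_stainless steel pipe wall = ln(40.8/35)/(2π×14.2×19.4) = 8.859×10^-5 K/W
R_ceramic-fibre blanket = ln(80.8/40.8)/(2π×0.101×19.4) = 0.0555 K/W
R_mineral wool = ln(135.8/80.8)/(2π×0.041×19.4) = 0.1039 K/W
R_total = 0.1595 K/W
Q = ΔT/R_total = 211/0.1595
Q = 1320 W
T_interface = T_inner − Q·ΣR(inner→interface) = 235 − 1320×0.05559

T ≈ 161 °C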